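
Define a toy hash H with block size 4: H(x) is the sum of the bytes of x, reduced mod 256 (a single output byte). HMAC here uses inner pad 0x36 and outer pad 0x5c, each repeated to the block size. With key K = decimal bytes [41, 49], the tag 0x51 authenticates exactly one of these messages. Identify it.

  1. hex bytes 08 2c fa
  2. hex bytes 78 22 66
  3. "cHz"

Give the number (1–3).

Key decimal bytes [41, 49] = 29 31 is 2 bytes ≤ B = 4; zero-pad to 4 bytes: K' = 29 31 00 00.
K' ⊕ ipad = 1f 07 36 36; K' ⊕ opad = 75 6d 5c 5c.
m1: inner = H(1f 07 36 36 08 2c fa) = c0; tag = H(75 6d 5c 5c c0) = 5a
m2: inner = H(1f 07 36 36 78 22 66) = 92; tag = H(75 6d 5c 5c 92) = 2c
m3: inner = H(1f 07 36 36 63 48 7a) = b7; tag = H(75 6d 5c 5c b7) = 51 ← matches

3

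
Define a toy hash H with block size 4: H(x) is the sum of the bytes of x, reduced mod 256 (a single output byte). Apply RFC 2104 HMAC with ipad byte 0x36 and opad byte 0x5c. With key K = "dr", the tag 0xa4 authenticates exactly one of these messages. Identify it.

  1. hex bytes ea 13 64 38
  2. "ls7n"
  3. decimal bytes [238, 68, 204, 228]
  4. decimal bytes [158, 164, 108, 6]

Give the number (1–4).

2

Key "dr" = 64 72 is 2 bytes ≤ B = 4; zero-pad to 4 bytes: K' = 64 72 00 00.
K' ⊕ ipad = 52 44 36 36; K' ⊕ opad = 38 2e 5c 5c.
m1: inner = H(52 44 36 36 ea 13 64 38) = 9b; tag = H(38 2e 5c 5c 9b) = b9
m2: inner = H(52 44 36 36 6c 73 37 6e) = 86; tag = H(38 2e 5c 5c 86) = a4 ← matches
m3: inner = H(52 44 36 36 ee 44 cc e4) = e4; tag = H(38 2e 5c 5c e4) = 02
m4: inner = H(52 44 36 36 9e a4 6c 06) = b6; tag = H(38 2e 5c 5c b6) = d4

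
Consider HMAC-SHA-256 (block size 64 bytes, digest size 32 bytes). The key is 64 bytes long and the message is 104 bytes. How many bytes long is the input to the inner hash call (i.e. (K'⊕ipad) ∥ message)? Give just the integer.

Key is 64 ≤ 64 bytes, zero-padded: |K'| = 64.
Inner input = (K'⊕ipad) ∥ m → 64 + 104 = 168 bytes.

168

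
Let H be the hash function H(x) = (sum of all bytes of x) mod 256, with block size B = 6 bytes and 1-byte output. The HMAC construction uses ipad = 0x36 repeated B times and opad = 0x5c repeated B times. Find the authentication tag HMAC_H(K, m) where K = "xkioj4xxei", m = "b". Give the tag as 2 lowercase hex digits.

Key "xkioj4xxei" = 78 6b 69 6f 6a 34 78 78 65 69 is 10 bytes > B = 6, so hash it first: H(key) = 17, then zero-pad to 6 bytes: K' = 17 00 00 00 00 00.
K' ⊕ ipad = 21 36 36 36 36 36.  K' ⊕ opad = 4b 5c 5c 5c 5c 5c.
Inner input = (K'⊕ipad) ∥ m = 21 36 36 36 36 36 ∥ 62.
Inner hash: sum = 33+54+54+54+54+54+98 = 401; mod 256 = 145 → 91.
Outer input = (K'⊕opad) ∥ inner = 4b 5c 5c 5c 5c 5c ∥ 91.
Outer hash (tag): sum = 75+92+92+92+92+92+145 = 680; mod 256 = 168 → a8.

a8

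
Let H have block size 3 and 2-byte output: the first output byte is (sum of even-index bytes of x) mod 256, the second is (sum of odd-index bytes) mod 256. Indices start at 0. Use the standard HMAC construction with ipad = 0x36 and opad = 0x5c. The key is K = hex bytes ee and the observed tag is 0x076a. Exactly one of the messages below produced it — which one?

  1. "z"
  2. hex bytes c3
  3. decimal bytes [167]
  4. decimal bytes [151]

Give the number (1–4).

Key hex bytes ee is 1 byte ≤ B = 3; zero-pad to 3 bytes: K' = ee 00 00.
K' ⊕ ipad = d8 36 36; K' ⊕ opad = b2 5c 5c.
m1: inner = H(d8 36 36 7a) = 0e b0; tag = H(b2 5c 5c 0e b0) = be6a
m2: inner = H(d8 36 36 c3) = 0e f9; tag = H(b2 5c 5c 0e f9) = 076a ← matches
m3: inner = H(d8 36 36 a7) = 0e dd; tag = H(b2 5c 5c 0e dd) = eb6a
m4: inner = H(d8 36 36 97) = 0e cd; tag = H(b2 5c 5c 0e cd) = db6a

2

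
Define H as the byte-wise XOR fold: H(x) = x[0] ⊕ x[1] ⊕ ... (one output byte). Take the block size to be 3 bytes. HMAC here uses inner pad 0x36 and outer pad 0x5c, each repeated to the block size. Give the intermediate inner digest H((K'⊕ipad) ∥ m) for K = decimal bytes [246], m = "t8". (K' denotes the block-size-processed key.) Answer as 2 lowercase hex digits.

Key decimal bytes [246] = f6 is 1 byte ≤ B = 3; zero-pad to 3 bytes: K' = f6 00 00.
K' ⊕ ipad = c0 36 36.
Inner input = c0 36 36 ∥ 74 38.
Inner hash: XOR c0⊕36⊕36⊕74⊕38 = 8c.

8c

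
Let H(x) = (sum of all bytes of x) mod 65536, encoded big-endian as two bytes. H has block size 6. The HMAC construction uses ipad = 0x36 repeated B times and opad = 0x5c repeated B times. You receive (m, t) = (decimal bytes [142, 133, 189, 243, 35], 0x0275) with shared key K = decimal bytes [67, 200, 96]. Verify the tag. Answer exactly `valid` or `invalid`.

invalid

Key decimal bytes [67, 200, 96] = 43 c8 60 is 3 bytes ≤ B = 6; zero-pad to 6 bytes: K' = 43 c8 60 00 00 00.
K' ⊕ ipad = 75 fe 56 36 36 36; K' ⊕ opad = 1f 94 3c 5c 5c 5c.
Inner hash: sum = 117+254+86+54+54+54+142+133+189+243+35 = 1361 → 05 51.
Outer hash (recomputed tag): sum = 31+148+60+92+92+92+5+81 = 601 → 02 59.
Recomputed tag = 0259; claimed = 0275 → mismatch.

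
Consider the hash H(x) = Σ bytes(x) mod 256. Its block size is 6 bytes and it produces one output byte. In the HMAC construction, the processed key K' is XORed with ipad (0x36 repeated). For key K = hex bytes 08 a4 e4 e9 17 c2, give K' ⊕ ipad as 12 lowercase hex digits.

3e92d2df21f4

Key hex bytes 08 a4 e4 e9 17 c2 is exactly B = 6 bytes: K' = 08 a4 e4 e9 17 c2.
XOR each byte with 0x36: 08⊕36=3e, a4⊕36=92, e4⊕36=d2, e9⊕36=df, 17⊕36=21, c2⊕36=f4.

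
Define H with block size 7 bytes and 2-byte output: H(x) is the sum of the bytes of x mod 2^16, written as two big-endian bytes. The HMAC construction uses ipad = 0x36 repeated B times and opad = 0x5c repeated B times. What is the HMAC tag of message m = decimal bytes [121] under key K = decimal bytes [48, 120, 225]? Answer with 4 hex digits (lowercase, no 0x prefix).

033b

Key decimal bytes [48, 120, 225] = 30 78 e1 is 3 bytes ≤ B = 7; zero-pad to 7 bytes: K' = 30 78 e1 00 00 00 00.
K' ⊕ ipad = 06 4e d7 36 36 36 36.  K' ⊕ opad = 6c 24 bd 5c 5c 5c 5c.
Inner input = (K'⊕ipad) ∥ m = 06 4e d7 36 36 36 36 ∥ 79.
Inner hash: sum = 6+78+215+54+54+54+54+121 = 636 → 02 7c.
Outer input = (K'⊕opad) ∥ inner = 6c 24 bd 5c 5c 5c 5c ∥ 02 7c.
Outer hash (tag): sum = 108+36+189+92+92+92+92+2+124 = 827 → 03 3b.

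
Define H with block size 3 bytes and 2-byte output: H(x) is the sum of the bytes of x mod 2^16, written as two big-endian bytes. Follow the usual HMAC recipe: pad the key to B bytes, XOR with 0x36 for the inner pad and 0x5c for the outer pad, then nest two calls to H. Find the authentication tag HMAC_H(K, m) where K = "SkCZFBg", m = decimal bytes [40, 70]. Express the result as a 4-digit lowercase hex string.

0125

Key "SkCZFBg" = 53 6b 43 5a 46 42 67 is 7 bytes > B = 3, so hash it first: H(key) = 02 4a, then zero-pad to 3 bytes: K' = 02 4a 00.
K' ⊕ ipad = 34 7c 36.  K' ⊕ opad = 5e 16 5c.
Inner input = (K'⊕ipad) ∥ m = 34 7c 36 ∥ 28 46.
Inner hash: sum = 52+124+54+40+70 = 340 → 01 54.
Outer input = (K'⊕opad) ∥ inner = 5e 16 5c ∥ 01 54.
Outer hash (tag): sum = 94+22+92+1+84 = 293 → 01 25.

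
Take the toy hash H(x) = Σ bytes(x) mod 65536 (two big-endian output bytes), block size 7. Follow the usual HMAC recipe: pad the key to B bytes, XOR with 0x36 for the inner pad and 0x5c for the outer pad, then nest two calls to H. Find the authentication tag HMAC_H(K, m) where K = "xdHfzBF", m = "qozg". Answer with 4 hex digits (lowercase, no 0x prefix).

Key "xdHfzBF" = 78 64 48 66 7a 42 46 is exactly B = 7 bytes: K' = 78 64 48 66 7a 42 46.
K' ⊕ ipad = 4e 52 7e 50 4c 74 70.  K' ⊕ opad = 24 38 14 3a 26 1e 1a.
Inner input = (K'⊕ipad) ∥ m = 4e 52 7e 50 4c 74 70 ∥ 71 6f 7a 67.
Inner hash: sum = 78+82+126+80+76+116+112+113+111+122+103 = 1119 → 04 5f.
Outer input = (K'⊕opad) ∥ inner = 24 38 14 3a 26 1e 1a ∥ 04 5f.
Outer hash (tag): sum = 36+56+20+58+38+30+26+4+95 = 363 → 01 6b.

016b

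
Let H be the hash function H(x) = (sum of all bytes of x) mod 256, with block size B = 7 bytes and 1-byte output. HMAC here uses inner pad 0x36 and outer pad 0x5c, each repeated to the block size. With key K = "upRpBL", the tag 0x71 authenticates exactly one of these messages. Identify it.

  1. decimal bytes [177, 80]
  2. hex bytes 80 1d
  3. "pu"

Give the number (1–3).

Key "upRpBL" = 75 70 52 70 42 4c is 6 bytes ≤ B = 7; zero-pad to 7 bytes: K' = 75 70 52 70 42 4c 00.
K' ⊕ ipad = 43 46 64 46 74 7a 36; K' ⊕ opad = 29 2c 0e 2c 1e 10 5c.
m1: inner = H(43 46 64 46 74 7a 36 b1 50) = 58; tag = H(29 2c 0e 2c 1e 10 5c 58) = 71 ← matches
m2: inner = H(43 46 64 46 74 7a 36 80 1d) = f4; tag = H(29 2c 0e 2c 1e 10 5c f4) = 0d
m3: inner = H(43 46 64 46 74 7a 36 70 75) = 3c; tag = H(29 2c 0e 2c 1e 10 5c 3c) = 55

1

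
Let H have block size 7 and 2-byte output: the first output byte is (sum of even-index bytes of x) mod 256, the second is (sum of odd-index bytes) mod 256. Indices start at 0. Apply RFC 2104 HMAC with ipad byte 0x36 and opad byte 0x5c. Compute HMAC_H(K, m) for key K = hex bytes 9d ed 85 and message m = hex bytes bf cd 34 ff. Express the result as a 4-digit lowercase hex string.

8cff

Key hex bytes 9d ed 85 is 3 bytes ≤ B = 7; zero-pad to 7 bytes: K' = 9d ed 85 00 00 00 00.
K' ⊕ ipad = ab db b3 36 36 36 36.  K' ⊕ opad = c1 b1 d9 5c 5c 5c 5c.
Inner input = (K'⊕ipad) ∥ m = ab db b3 36 36 36 36 ∥ bf cd 34 ff.
Inner hash: even-index sum = 918 mod 256 = 150; odd-index sum = 570 mod 256 = 58 → 96 3a.
Outer input = (K'⊕opad) ∥ inner = c1 b1 d9 5c 5c 5c 5c ∥ 96 3a.
Outer hash (tag): even-index sum = 652 mod 256 = 140; odd-index sum = 511 mod 256 = 255 → 8c ff.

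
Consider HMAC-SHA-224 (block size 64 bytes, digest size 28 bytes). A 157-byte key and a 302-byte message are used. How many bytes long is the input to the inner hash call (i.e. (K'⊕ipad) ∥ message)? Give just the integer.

366

Key is 157 > 64 bytes, so it is hashed to 28 bytes then zero-padded to 64: |K'| = 64.
Inner input = (K'⊕ipad) ∥ m → 64 + 302 = 366 bytes.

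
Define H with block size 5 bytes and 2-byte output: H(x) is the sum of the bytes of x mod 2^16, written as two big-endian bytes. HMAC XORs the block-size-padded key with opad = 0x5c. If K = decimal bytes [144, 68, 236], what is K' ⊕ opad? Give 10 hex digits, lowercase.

cc18b05c5c

Key decimal bytes [144, 68, 236] = 90 44 ec is 3 bytes ≤ B = 5; zero-pad to 5 bytes: K' = 90 44 ec 00 00.
XOR each byte with 0x5c: 90⊕5c=cc, 44⊕5c=18, ec⊕5c=b0, 00⊕5c=5c, 00⊕5c=5c.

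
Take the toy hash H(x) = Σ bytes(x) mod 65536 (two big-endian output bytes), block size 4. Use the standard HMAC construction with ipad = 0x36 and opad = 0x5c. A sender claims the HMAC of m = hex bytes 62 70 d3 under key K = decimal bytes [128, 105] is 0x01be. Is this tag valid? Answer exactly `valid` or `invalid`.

Key decimal bytes [128, 105] = 80 69 is 2 bytes ≤ B = 4; zero-pad to 4 bytes: K' = 80 69 00 00.
K' ⊕ ipad = b6 5f 36 36; K' ⊕ opad = dc 35 5c 5c.
Inner hash: sum = 182+95+54+54+98+112+211 = 806 → 03 26.
Outer hash (recomputed tag): sum = 220+53+92+92+3+38 = 498 → 01 f2.
Recomputed tag = 01f2; claimed = 01be → mismatch.

invalid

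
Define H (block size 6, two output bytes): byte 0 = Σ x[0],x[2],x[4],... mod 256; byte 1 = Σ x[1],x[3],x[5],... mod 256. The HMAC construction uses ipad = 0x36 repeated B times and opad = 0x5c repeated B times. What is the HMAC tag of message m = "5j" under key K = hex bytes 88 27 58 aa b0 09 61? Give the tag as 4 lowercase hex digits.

cd00

Key hex bytes 88 27 58 aa b0 09 61 is 7 bytes > B = 6, so hash it first: H(key) = f1 da, then zero-pad to 6 bytes: K' = f1 da 00 00 00 00.
K' ⊕ ipad = c7 ec 36 36 36 36.  K' ⊕ opad = ad 86 5c 5c 5c 5c.
Inner input = (K'⊕ipad) ∥ m = c7 ec 36 36 36 36 ∥ 35 6a.
Inner hash: even-index sum = 360 mod 256 = 104; odd-index sum = 450 mod 256 = 194 → 68 c2.
Outer input = (K'⊕opad) ∥ inner = ad 86 5c 5c 5c 5c ∥ 68 c2.
Outer hash (tag): even-index sum = 461 mod 256 = 205; odd-index sum = 512 mod 256 = 0 → cd 00.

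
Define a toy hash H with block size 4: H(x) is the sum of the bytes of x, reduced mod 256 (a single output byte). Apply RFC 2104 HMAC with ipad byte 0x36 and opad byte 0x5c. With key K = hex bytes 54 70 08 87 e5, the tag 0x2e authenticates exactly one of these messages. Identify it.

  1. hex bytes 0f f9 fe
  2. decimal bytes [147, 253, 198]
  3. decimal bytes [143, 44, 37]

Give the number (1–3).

1

Key hex bytes 54 70 08 87 e5 is 5 bytes > B = 4, so hash it first: H(key) = 38, then zero-pad to 4 bytes: K' = 38 00 00 00.
K' ⊕ ipad = 0e 36 36 36; K' ⊕ opad = 64 5c 5c 5c.
m1: inner = H(0e 36 36 36 0f f9 fe) = b6; tag = H(64 5c 5c 5c b6) = 2e ← matches
m2: inner = H(0e 36 36 36 93 fd c6) = 06; tag = H(64 5c 5c 5c 06) = 7e
m3: inner = H(0e 36 36 36 8f 2c 25) = 90; tag = H(64 5c 5c 5c 90) = 08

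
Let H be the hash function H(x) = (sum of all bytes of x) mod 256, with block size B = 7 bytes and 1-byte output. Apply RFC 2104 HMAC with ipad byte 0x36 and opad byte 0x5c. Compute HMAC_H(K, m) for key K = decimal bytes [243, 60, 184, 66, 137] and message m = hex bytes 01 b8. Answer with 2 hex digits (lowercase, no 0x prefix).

53

Key decimal bytes [243, 60, 184, 66, 137] = f3 3c b8 42 89 is 5 bytes ≤ B = 7; zero-pad to 7 bytes: K' = f3 3c b8 42 89 00 00.
K' ⊕ ipad = c5 0a 8e 74 bf 36 36.  K' ⊕ opad = af 60 e4 1e d5 5c 5c.
Inner input = (K'⊕ipad) ∥ m = c5 0a 8e 74 bf 36 36 ∥ 01 b8.
Inner hash: sum = 197+10+142+116+191+54+54+1+184 = 949; mod 256 = 181 → b5.
Outer input = (K'⊕opad) ∥ inner = af 60 e4 1e d5 5c 5c ∥ b5.
Outer hash (tag): sum = 175+96+228+30+213+92+92+181 = 1107; mod 256 = 83 → 53.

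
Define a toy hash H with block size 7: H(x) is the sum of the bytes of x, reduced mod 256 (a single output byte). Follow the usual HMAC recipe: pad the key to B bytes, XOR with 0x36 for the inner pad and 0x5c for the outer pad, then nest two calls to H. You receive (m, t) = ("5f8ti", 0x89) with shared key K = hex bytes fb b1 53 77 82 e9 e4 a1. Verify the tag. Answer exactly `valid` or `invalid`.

Key hex bytes fb b1 53 77 82 e9 e4 a1 is 8 bytes > B = 7, so hash it first: H(key) = 66, then zero-pad to 7 bytes: K' = 66 00 00 00 00 00 00.
K' ⊕ ipad = 50 36 36 36 36 36 36; K' ⊕ opad = 3a 5c 5c 5c 5c 5c 5c.
Inner hash: sum = 80+54+54+54+54+54+54+53+102+56+116+105 = 836; mod 256 = 68 → 44.
Outer hash (recomputed tag): sum = 58+92+92+92+92+92+92+68 = 678; mod 256 = 166 → a6.
Recomputed tag = a6; claimed = 89 → mismatch.

invalid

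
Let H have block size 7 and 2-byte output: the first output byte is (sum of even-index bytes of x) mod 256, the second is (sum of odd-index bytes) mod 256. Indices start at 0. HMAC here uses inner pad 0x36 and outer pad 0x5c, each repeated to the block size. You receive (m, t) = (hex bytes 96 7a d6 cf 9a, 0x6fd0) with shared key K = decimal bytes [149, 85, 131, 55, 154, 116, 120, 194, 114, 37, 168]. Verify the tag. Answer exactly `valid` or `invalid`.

valid

Key decimal bytes [149, 85, 131, 55, 154, 116, 120, 194, 114, 37, 168] = 95 55 83 37 9a 74 78 c2 72 25 a8 is 11 bytes > B = 7, so hash it first: H(key) = 44 e7, then zero-pad to 7 bytes: K' = 44 e7 00 00 00 00 00.
K' ⊕ ipad = 72 d1 36 36 36 36 36; K' ⊕ opad = 18 bb 5c 5c 5c 5c 5c.
Inner hash: even-index sum = 605 mod 256 = 93; odd-index sum = 835 mod 256 = 67 → 5d 43.
Outer hash (recomputed tag): even-index sum = 367 mod 256 = 111; odd-index sum = 464 mod 256 = 208 → 6f d0.
Recomputed tag = 6fd0; claimed = 6fd0 → match.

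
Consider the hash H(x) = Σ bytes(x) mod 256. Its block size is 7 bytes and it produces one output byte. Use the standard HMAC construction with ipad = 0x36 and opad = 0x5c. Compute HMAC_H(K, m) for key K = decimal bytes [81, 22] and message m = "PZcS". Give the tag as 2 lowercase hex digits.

Key decimal bytes [81, 22] = 51 16 is 2 bytes ≤ B = 7; zero-pad to 7 bytes: K' = 51 16 00 00 00 00 00.
K' ⊕ ipad = 67 20 36 36 36 36 36.  K' ⊕ opad = 0d 4a 5c 5c 5c 5c 5c.
Inner input = (K'⊕ipad) ∥ m = 67 20 36 36 36 36 36 ∥ 50 5a 63 53.
Inner hash: sum = 103+32+54+54+54+54+54+80+90+99+83 = 757; mod 256 = 245 → f5.
Outer input = (K'⊕opad) ∥ inner = 0d 4a 5c 5c 5c 5c 5c ∥ f5.
Outer hash (tag): sum = 13+74+92+92+92+92+92+245 = 792; mod 256 = 24 → 18.

18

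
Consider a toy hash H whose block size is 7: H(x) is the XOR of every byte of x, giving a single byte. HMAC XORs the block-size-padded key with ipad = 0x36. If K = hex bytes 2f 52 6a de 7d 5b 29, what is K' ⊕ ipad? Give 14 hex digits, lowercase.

19645ce84b6d1f

Key hex bytes 2f 52 6a de 7d 5b 29 is exactly B = 7 bytes: K' = 2f 52 6a de 7d 5b 29.
XOR each byte with 0x36: 2f⊕36=19, 52⊕36=64, 6a⊕36=5c, de⊕36=e8, 7d⊕36=4b, 5b⊕36=6d, 29⊕36=1f.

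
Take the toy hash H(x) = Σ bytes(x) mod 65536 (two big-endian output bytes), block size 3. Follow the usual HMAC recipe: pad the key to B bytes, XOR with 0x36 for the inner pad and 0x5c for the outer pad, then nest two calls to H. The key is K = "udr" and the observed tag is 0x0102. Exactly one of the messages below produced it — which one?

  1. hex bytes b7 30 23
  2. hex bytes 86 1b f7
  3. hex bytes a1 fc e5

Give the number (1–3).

Key "udr" = 75 64 72 is exactly B = 3 bytes: K' = 75 64 72.
K' ⊕ ipad = 43 52 44; K' ⊕ opad = 29 38 2e.
m1: inner = H(43 52 44 b7 30 23) = 01 e3; tag = H(29 38 2e 01 e3) = 0173
m2: inner = H(43 52 44 86 1b f7) = 02 71; tag = H(29 38 2e 02 71) = 0102 ← matches
m3: inner = H(43 52 44 a1 fc e5) = 03 5b; tag = H(29 38 2e 03 5b) = 00ed

2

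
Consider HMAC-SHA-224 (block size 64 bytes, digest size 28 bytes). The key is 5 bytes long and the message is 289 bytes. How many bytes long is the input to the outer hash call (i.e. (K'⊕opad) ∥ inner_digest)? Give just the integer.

92

Key is 5 ≤ 64 bytes, zero-padded: |K'| = 64.
Outer input = (K'⊕opad) ∥ H(inner) → 64 + 28 = 92 bytes.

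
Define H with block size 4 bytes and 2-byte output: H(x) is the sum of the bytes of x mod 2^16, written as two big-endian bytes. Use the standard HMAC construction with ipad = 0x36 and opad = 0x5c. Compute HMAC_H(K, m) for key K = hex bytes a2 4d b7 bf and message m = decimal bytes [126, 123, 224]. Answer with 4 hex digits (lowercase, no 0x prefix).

Key hex bytes a2 4d b7 bf is exactly B = 4 bytes: K' = a2 4d b7 bf.
K' ⊕ ipad = 94 7b 81 89.  K' ⊕ opad = fe 11 eb e3.
Inner input = (K'⊕ipad) ∥ m = 94 7b 81 89 ∥ 7e 7b e0.
Inner hash: sum = 148+123+129+137+126+123+224 = 1010 → 03 f2.
Outer input = (K'⊕opad) ∥ inner = fe 11 eb e3 ∥ 03 f2.
Outer hash (tag): sum = 254+17+235+227+3+242 = 978 → 03 d2.

03d2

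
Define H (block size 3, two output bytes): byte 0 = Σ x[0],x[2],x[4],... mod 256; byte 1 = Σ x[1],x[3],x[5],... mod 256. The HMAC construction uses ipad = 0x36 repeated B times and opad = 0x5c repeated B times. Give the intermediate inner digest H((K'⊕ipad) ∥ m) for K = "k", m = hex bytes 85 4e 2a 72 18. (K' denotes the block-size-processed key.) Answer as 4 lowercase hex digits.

53fd

Key "k" = 6b is 1 byte ≤ B = 3; zero-pad to 3 bytes: K' = 6b 00 00.
K' ⊕ ipad = 5d 36 36.
Inner input = 5d 36 36 ∥ 85 4e 2a 72 18.
Inner hash: even-index sum = 339 mod 256 = 83; odd-index sum = 253 mod 256 = 253 → 53 fd.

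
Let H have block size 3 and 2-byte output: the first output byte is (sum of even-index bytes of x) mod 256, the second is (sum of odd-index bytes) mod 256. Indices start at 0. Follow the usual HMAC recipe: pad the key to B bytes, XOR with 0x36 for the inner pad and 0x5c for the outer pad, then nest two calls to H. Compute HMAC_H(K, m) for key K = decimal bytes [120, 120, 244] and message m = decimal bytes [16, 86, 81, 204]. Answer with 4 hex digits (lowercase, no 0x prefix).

Key decimal bytes [120, 120, 244] = 78 78 f4 is exactly B = 3 bytes: K' = 78 78 f4.
K' ⊕ ipad = 4e 4e c2.  K' ⊕ opad = 24 24 a8.
Inner input = (K'⊕ipad) ∥ m = 4e 4e c2 ∥ 10 56 51 cc.
Inner hash: even-index sum = 562 mod 256 = 50; odd-index sum = 175 mod 256 = 175 → 32 af.
Outer input = (K'⊕opad) ∥ inner = 24 24 a8 ∥ 32 af.
Outer hash (tag): even-index sum = 379 mod 256 = 123; odd-index sum = 86 mod 256 = 86 → 7b 56.

7b56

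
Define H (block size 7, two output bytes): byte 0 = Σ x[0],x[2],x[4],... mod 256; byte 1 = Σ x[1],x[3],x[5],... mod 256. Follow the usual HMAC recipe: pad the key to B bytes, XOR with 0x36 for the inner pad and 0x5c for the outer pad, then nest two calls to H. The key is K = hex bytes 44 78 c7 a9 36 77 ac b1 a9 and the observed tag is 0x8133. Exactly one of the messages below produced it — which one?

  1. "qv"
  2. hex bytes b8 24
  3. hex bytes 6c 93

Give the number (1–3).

2

Key hex bytes 44 78 c7 a9 36 77 ac b1 a9 is 9 bytes > B = 7, so hash it first: H(key) = 96 49, then zero-pad to 7 bytes: K' = 96 49 00 00 00 00 00.
K' ⊕ ipad = a0 7f 36 36 36 36 36; K' ⊕ opad = ca 15 5c 5c 5c 5c 5c.
m1: inner = H(a0 7f 36 36 36 36 36 71 76) = b8 5c; tag = H(ca 15 5c 5c 5c 5c 5c b8 5c) = 3a85
m2: inner = H(a0 7f 36 36 36 36 36 b8 24) = 66 a3; tag = H(ca 15 5c 5c 5c 5c 5c 66 a3) = 8133 ← matches
m3: inner = H(a0 7f 36 36 36 36 36 6c 93) = d5 57; tag = H(ca 15 5c 5c 5c 5c 5c d5 57) = 35a2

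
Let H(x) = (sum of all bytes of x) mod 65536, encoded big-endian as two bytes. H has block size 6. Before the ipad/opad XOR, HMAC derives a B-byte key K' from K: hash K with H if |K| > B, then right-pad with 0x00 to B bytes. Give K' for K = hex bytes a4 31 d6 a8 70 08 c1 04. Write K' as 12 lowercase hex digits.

|K| = 8 > B = 6, so first hash the key.
H(K): sum = 164+49+214+168+112+8+193+4 = 912 → 03 90.
Zero-pad H(K) = 03 90 to 6 bytes: K' = 03 90 00 00 00 00.

039000000000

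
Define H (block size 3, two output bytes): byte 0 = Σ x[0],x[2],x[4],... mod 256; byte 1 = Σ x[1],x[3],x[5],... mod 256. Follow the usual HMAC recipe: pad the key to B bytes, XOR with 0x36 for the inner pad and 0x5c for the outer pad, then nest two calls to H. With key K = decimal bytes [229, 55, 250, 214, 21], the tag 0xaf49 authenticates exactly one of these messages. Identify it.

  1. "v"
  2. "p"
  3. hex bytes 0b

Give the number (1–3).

Key decimal bytes [229, 55, 250, 214, 21] = e5 37 fa d6 15 is 5 bytes > B = 3, so hash it first: H(key) = f4 0d, then zero-pad to 3 bytes: K' = f4 0d 00.
K' ⊕ ipad = c2 3b 36; K' ⊕ opad = a8 51 5c.
m1: inner = H(c2 3b 36 76) = f8 b1; tag = H(a8 51 5c f8 b1) = b549
m2: inner = H(c2 3b 36 70) = f8 ab; tag = H(a8 51 5c f8 ab) = af49 ← matches
m3: inner = H(c2 3b 36 0b) = f8 46; tag = H(a8 51 5c f8 46) = 4a49

2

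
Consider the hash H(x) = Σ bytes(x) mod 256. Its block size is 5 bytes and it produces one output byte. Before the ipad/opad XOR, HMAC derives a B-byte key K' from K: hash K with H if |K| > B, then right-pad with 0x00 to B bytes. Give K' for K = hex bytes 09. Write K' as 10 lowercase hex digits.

Key hex bytes 09 is 1 byte ≤ B = 5; zero-pad to 5 bytes: K' = 09 00 00 00 00.

0900000000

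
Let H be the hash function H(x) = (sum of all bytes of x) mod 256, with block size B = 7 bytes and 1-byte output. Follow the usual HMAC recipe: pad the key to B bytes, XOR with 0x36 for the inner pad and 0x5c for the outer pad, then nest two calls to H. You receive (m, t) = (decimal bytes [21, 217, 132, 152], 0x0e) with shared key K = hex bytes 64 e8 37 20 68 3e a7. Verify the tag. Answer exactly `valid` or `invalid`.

Key hex bytes 64 e8 37 20 68 3e a7 is exactly B = 7 bytes: K' = 64 e8 37 20 68 3e a7.
K' ⊕ ipad = 52 de 01 16 5e 08 91; K' ⊕ opad = 38 b4 6b 7c 34 62 fb.
Inner hash: sum = 82+222+1+22+94+8+145+21+217+132+152 = 1096; mod 256 = 72 → 48.
Outer hash (recomputed tag): sum = 56+180+107+124+52+98+251+72 = 940; mod 256 = 172 → ac.
Recomputed tag = ac; claimed = 0e → mismatch.

invalid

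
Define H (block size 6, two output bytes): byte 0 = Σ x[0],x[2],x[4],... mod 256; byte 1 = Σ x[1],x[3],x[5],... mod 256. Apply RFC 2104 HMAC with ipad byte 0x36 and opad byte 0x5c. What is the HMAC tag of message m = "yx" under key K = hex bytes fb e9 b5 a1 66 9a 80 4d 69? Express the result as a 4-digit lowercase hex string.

0910

Key hex bytes fb e9 b5 a1 66 9a 80 4d 69 is 9 bytes > B = 6, so hash it first: H(key) = ff 71, then zero-pad to 6 bytes: K' = ff 71 00 00 00 00.
K' ⊕ ipad = c9 47 36 36 36 36.  K' ⊕ opad = a3 2d 5c 5c 5c 5c.
Inner input = (K'⊕ipad) ∥ m = c9 47 36 36 36 36 ∥ 79 78.
Inner hash: even-index sum = 430 mod 256 = 174; odd-index sum = 299 mod 256 = 43 → ae 2b.
Outer input = (K'⊕opad) ∥ inner = a3 2d 5c 5c 5c 5c ∥ ae 2b.
Outer hash (tag): even-index sum = 521 mod 256 = 9; odd-index sum = 272 mod 256 = 16 → 09 10.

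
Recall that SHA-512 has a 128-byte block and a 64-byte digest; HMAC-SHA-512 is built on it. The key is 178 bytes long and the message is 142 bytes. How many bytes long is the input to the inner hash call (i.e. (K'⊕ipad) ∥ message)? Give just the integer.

270

Key is 178 > 128 bytes, so it is hashed to 64 bytes then zero-padded to 128: |K'| = 128.
Inner input = (K'⊕ipad) ∥ m → 128 + 142 = 270 bytes.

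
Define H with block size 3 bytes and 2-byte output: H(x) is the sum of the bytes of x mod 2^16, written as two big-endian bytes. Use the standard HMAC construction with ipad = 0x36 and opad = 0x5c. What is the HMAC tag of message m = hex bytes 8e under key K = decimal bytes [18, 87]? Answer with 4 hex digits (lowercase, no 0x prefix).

Key decimal bytes [18, 87] = 12 57 is 2 bytes ≤ B = 3; zero-pad to 3 bytes: K' = 12 57 00.
K' ⊕ ipad = 24 61 36.  K' ⊕ opad = 4e 0b 5c.
Inner input = (K'⊕ipad) ∥ m = 24 61 36 ∥ 8e.
Inner hash: sum = 36+97+54+142 = 329 → 01 49.
Outer input = (K'⊕opad) ∥ inner = 4e 0b 5c ∥ 01 49.
Outer hash (tag): sum = 78+11+92+1+73 = 255 → 00 ff.

00ff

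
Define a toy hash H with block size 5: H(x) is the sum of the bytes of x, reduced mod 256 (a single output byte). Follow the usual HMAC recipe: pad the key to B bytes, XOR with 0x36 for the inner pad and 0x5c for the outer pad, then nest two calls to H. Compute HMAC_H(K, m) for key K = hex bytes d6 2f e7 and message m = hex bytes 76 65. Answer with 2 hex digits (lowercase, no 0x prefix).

Key hex bytes d6 2f e7 is 3 bytes ≤ B = 5; zero-pad to 5 bytes: K' = d6 2f e7 00 00.
K' ⊕ ipad = e0 19 d1 36 36.  K' ⊕ opad = 8a 73 bb 5c 5c.
Inner input = (K'⊕ipad) ∥ m = e0 19 d1 36 36 ∥ 76 65.
Inner hash: sum = 224+25+209+54+54+118+101 = 785; mod 256 = 17 → 11.
Outer input = (K'⊕opad) ∥ inner = 8a 73 bb 5c 5c ∥ 11.
Outer hash (tag): sum = 138+115+187+92+92+17 = 641; mod 256 = 129 → 81.

81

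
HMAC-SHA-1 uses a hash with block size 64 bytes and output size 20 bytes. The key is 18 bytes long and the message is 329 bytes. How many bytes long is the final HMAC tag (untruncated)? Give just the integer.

20

The tag is one SHA-1 digest: 20 bytes.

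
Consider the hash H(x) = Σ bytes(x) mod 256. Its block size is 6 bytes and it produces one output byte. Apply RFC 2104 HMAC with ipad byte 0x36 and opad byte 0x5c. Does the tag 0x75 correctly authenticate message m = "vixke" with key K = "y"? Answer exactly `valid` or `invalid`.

Key "y" = 79 is 1 byte ≤ B = 6; zero-pad to 6 bytes: K' = 79 00 00 00 00 00.
K' ⊕ ipad = 4f 36 36 36 36 36; K' ⊕ opad = 25 5c 5c 5c 5c 5c.
Inner hash: sum = 79+54+54+54+54+54+118+105+120+107+101 = 900; mod 256 = 132 → 84.
Outer hash (recomputed tag): sum = 37+92+92+92+92+92+132 = 629; mod 256 = 117 → 75.
Recomputed tag = 75; claimed = 75 → match.

valid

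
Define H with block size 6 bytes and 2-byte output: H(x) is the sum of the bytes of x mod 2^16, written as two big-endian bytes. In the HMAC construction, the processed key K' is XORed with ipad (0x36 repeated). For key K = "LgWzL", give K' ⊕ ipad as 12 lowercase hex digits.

7a51614c7a36

Key "LgWzL" = 4c 67 57 7a 4c is 5 bytes ≤ B = 6; zero-pad to 6 bytes: K' = 4c 67 57 7a 4c 00.
XOR each byte with 0x36: 4c⊕36=7a, 67⊕36=51, 57⊕36=61, 7a⊕36=4c, 4c⊕36=7a, 00⊕36=36.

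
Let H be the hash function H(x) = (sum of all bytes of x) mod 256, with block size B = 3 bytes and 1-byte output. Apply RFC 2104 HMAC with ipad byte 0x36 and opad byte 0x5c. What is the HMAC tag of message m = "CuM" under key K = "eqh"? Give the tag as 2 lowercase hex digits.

97

Key "eqh" = 65 71 68 is exactly B = 3 bytes: K' = 65 71 68.
K' ⊕ ipad = 53 47 5e.  K' ⊕ opad = 39 2d 34.
Inner input = (K'⊕ipad) ∥ m = 53 47 5e ∥ 43 75 4d.
Inner hash: sum = 83+71+94+67+117+77 = 509; mod 256 = 253 → fd.
Outer input = (K'⊕opad) ∥ inner = 39 2d 34 ∥ fd.
Outer hash (tag): sum = 57+45+52+253 = 407; mod 256 = 151 → 97.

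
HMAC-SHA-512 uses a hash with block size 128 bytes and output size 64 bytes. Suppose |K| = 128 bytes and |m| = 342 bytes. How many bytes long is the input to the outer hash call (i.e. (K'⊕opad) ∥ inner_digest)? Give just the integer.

Key is 128 ≤ 128 bytes, zero-padded: |K'| = 128.
Outer input = (K'⊕opad) ∥ H(inner) → 128 + 64 = 192 bytes.

192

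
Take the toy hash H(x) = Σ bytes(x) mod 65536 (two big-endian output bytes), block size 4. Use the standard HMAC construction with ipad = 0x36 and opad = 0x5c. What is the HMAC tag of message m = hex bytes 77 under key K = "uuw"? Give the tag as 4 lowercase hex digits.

014e

Key "uuw" = 75 75 77 is 3 bytes ≤ B = 4; zero-pad to 4 bytes: K' = 75 75 77 00.
K' ⊕ ipad = 43 43 41 36.  K' ⊕ opad = 29 29 2b 5c.
Inner input = (K'⊕ipad) ∥ m = 43 43 41 36 ∥ 77.
Inner hash: sum = 67+67+65+54+119 = 372 → 01 74.
Outer input = (K'⊕opad) ∥ inner = 29 29 2b 5c ∥ 01 74.
Outer hash (tag): sum = 41+41+43+92+1+116 = 334 → 01 4e.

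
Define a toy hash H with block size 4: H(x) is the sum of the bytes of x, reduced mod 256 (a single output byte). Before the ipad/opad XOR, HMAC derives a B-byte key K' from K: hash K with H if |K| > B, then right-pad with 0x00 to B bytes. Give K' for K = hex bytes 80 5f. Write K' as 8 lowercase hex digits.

Key hex bytes 80 5f is 2 bytes ≤ B = 4; zero-pad to 4 bytes: K' = 80 5f 00 00.

805f0000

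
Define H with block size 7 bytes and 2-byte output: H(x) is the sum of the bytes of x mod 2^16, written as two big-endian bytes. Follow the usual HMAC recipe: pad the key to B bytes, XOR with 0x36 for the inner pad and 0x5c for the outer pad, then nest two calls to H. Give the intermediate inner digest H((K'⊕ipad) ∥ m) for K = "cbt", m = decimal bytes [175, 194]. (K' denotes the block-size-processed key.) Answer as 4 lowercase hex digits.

0334

Key "cbt" = 63 62 74 is 3 bytes ≤ B = 7; zero-pad to 7 bytes: K' = 63 62 74 00 00 00 00.
K' ⊕ ipad = 55 54 42 36 36 36 36.
Inner input = 55 54 42 36 36 36 36 ∥ af c2.
Inner hash: sum = 85+84+66+54+54+54+54+175+194 = 820 → 03 34.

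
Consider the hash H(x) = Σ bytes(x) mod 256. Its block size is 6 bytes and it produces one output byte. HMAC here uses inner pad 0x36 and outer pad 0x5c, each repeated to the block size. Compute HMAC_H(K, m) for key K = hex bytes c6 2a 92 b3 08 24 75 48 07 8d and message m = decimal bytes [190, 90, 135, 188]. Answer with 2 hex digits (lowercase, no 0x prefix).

Key hex bytes c6 2a 92 b3 08 24 75 48 07 8d is 10 bytes > B = 6, so hash it first: H(key) = b2, then zero-pad to 6 bytes: K' = b2 00 00 00 00 00.
K' ⊕ ipad = 84 36 36 36 36 36.  K' ⊕ opad = ee 5c 5c 5c 5c 5c.
Inner input = (K'⊕ipad) ∥ m = 84 36 36 36 36 36 ∥ be 5a 87 bc.
Inner hash: sum = 132+54+54+54+54+54+190+90+135+188 = 1005; mod 256 = 237 → ed.
Outer input = (K'⊕opad) ∥ inner = ee 5c 5c 5c 5c 5c ∥ ed.
Outer hash (tag): sum = 238+92+92+92+92+92+237 = 935; mod 256 = 167 → a7.

a7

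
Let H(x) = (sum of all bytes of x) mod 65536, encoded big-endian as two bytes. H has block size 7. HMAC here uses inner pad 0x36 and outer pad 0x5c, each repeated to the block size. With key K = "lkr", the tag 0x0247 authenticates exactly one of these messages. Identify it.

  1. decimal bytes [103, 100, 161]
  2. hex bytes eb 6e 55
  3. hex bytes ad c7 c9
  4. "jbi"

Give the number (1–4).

Key "lkr" = 6c 6b 72 is 3 bytes ≤ B = 7; zero-pad to 7 bytes: K' = 6c 6b 72 00 00 00 00.
K' ⊕ ipad = 5a 5d 44 36 36 36 36; K' ⊕ opad = 30 37 2e 5c 5c 5c 5c.
m1: inner = H(5a 5d 44 36 36 36 36 67 64 a1) = 03 3f; tag = H(30 37 2e 5c 5c 5c 5c 03 3f) = 0247 ← matches
m2: inner = H(5a 5d 44 36 36 36 36 eb 6e 55) = 03 81; tag = H(30 37 2e 5c 5c 5c 5c 03 81) = 0289
m3: inner = H(5a 5d 44 36 36 36 36 ad c7 c9) = 04 10; tag = H(30 37 2e 5c 5c 5c 5c 04 10) = 0219
m4: inner = H(5a 5d 44 36 36 36 36 6a 62 69) = 03 08; tag = H(30 37 2e 5c 5c 5c 5c 03 08) = 0210

1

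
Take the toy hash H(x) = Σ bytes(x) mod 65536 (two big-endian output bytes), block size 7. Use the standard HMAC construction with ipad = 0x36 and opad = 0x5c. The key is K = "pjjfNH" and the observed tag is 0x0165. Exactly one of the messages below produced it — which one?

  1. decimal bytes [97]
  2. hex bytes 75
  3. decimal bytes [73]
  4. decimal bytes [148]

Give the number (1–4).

4

Key "pjjfNH" = 70 6a 6a 66 4e 48 is 6 bytes ≤ B = 7; zero-pad to 7 bytes: K' = 70 6a 6a 66 4e 48 00.
K' ⊕ ipad = 46 5c 5c 50 78 7e 36; K' ⊕ opad = 2c 36 36 3a 12 14 5c.
m1: inner = H(46 5c 5c 50 78 7e 36 61) = 02 db; tag = H(2c 36 36 3a 12 14 5c 02 db) = 0231
m2: inner = H(46 5c 5c 50 78 7e 36 75) = 02 ef; tag = H(2c 36 36 3a 12 14 5c 02 ef) = 0245
m3: inner = H(46 5c 5c 50 78 7e 36 49) = 02 c3; tag = H(2c 36 36 3a 12 14 5c 02 c3) = 0219
m4: inner = H(46 5c 5c 50 78 7e 36 94) = 03 0e; tag = H(2c 36 36 3a 12 14 5c 03 0e) = 0165 ← matches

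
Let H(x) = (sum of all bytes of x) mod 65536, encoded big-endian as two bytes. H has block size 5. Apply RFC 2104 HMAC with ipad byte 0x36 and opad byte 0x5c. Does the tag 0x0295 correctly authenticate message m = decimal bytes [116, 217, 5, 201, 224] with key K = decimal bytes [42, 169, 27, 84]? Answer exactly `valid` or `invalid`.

Key decimal bytes [42, 169, 27, 84] = 2a a9 1b 54 is 4 bytes ≤ B = 5; zero-pad to 5 bytes: K' = 2a a9 1b 54 00.
K' ⊕ ipad = 1c 9f 2d 62 36; K' ⊕ opad = 76 f5 47 08 5c.
Inner hash: sum = 28+159+45+98+54+116+217+5+201+224 = 1147 → 04 7b.
Outer hash (recomputed tag): sum = 118+245+71+8+92+4+123 = 661 → 02 95.
Recomputed tag = 0295; claimed = 0295 → match.

valid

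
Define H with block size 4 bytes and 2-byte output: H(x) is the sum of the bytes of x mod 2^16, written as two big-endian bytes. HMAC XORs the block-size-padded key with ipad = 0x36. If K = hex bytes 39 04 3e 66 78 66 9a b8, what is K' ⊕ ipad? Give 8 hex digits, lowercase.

Key hex bytes 39 04 3e 66 78 66 9a b8 is 8 bytes > B = 4, so hash it first: H(key) = 03 11, then zero-pad to 4 bytes: K' = 03 11 00 00.
XOR each byte with 0x36: 03⊕36=35, 11⊕36=27, 00⊕36=36, 00⊕36=36.

35273636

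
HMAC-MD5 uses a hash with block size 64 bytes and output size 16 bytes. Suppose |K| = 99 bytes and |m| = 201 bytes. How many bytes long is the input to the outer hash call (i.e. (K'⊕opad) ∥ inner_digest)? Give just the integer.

80

Key is 99 > 64 bytes, so it is hashed to 16 bytes then zero-padded to 64: |K'| = 64.
Outer input = (K'⊕opad) ∥ H(inner) → 64 + 16 = 80 bytes.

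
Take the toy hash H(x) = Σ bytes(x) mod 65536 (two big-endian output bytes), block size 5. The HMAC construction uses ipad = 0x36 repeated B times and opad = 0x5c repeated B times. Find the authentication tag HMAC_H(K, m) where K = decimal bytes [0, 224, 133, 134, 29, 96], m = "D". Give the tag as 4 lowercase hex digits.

021f

Key decimal bytes [0, 224, 133, 134, 29, 96] = 00 e0 85 86 1d 60 is 6 bytes > B = 5, so hash it first: H(key) = 02 68, then zero-pad to 5 bytes: K' = 02 68 00 00 00.
K' ⊕ ipad = 34 5e 36 36 36.  K' ⊕ opad = 5e 34 5c 5c 5c.
Inner input = (K'⊕ipad) ∥ m = 34 5e 36 36 36 ∥ 44.
Inner hash: sum = 52+94+54+54+54+68 = 376 → 01 78.
Outer input = (K'⊕opad) ∥ inner = 5e 34 5c 5c 5c ∥ 01 78.
Outer hash (tag): sum = 94+52+92+92+92+1+120 = 543 → 02 1f.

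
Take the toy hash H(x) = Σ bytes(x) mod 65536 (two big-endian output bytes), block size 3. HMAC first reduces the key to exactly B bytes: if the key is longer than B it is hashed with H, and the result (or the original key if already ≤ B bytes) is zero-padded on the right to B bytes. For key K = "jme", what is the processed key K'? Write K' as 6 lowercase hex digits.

6a6d65

Key "jme" = 6a 6d 65 is exactly B = 3 bytes: K' = 6a 6d 65.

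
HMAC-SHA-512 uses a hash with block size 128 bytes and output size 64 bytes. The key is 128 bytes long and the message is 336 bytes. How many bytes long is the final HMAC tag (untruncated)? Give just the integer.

The tag is one SHA-512 digest: 64 bytes.

64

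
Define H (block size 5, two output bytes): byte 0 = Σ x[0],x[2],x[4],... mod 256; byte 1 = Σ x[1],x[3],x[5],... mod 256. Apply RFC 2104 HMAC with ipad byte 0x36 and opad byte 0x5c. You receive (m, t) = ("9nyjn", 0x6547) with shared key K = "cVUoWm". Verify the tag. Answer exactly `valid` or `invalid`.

Key "cVUoWm" = 63 56 55 6f 57 6d is 6 bytes > B = 5, so hash it first: H(key) = 0f 32, then zero-pad to 5 bytes: K' = 0f 32 00 00 00.
K' ⊕ ipad = 39 04 36 36 36; K' ⊕ opad = 53 6e 5c 5c 5c.
Inner hash: even-index sum = 381 mod 256 = 125; odd-index sum = 346 mod 256 = 90 → 7d 5a.
Outer hash (recomputed tag): even-index sum = 357 mod 256 = 101; odd-index sum = 327 mod 256 = 71 → 65 47.
Recomputed tag = 6547; claimed = 6547 → match.

valid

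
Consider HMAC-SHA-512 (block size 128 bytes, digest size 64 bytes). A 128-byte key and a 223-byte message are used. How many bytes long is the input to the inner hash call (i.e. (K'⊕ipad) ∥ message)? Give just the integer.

351

Key is 128 ≤ 128 bytes, zero-padded: |K'| = 128.
Inner input = (K'⊕ipad) ∥ m → 128 + 223 = 351 bytes.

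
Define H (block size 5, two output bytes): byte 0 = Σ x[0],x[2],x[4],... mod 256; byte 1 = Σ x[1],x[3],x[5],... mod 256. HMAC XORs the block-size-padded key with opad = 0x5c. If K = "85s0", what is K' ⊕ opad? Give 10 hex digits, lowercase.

64692f6c5c

Key "85s0" = 38 35 73 30 is 4 bytes ≤ B = 5; zero-pad to 5 bytes: K' = 38 35 73 30 00.
XOR each byte with 0x5c: 38⊕5c=64, 35⊕5c=69, 73⊕5c=2f, 30⊕5c=6c, 00⊕5c=5c.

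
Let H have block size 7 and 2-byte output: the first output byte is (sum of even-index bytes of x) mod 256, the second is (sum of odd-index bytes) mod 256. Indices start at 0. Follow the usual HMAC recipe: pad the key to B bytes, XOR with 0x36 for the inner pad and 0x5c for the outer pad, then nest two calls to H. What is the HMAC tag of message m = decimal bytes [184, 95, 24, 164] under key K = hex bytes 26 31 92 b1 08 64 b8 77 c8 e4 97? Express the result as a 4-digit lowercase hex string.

723b

Key hex bytes 26 31 92 b1 08 64 b8 77 c8 e4 97 is 11 bytes > B = 7, so hash it first: H(key) = d7 a1, then zero-pad to 7 bytes: K' = d7 a1 00 00 00 00 00.
K' ⊕ ipad = e1 97 36 36 36 36 36.  K' ⊕ opad = 8b fd 5c 5c 5c 5c 5c.
Inner input = (K'⊕ipad) ∥ m = e1 97 36 36 36 36 36 ∥ b8 5f 18 a4.
Inner hash: even-index sum = 646 mod 256 = 134; odd-index sum = 467 mod 256 = 211 → 86 d3.
Outer input = (K'⊕opad) ∥ inner = 8b fd 5c 5c 5c 5c 5c ∥ 86 d3.
Outer hash (tag): even-index sum = 626 mod 256 = 114; odd-index sum = 571 mod 256 = 59 → 72 3b.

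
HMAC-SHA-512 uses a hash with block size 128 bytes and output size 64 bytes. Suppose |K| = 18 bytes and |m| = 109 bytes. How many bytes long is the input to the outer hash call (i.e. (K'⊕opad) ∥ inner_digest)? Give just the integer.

Key is 18 ≤ 128 bytes, zero-padded: |K'| = 128.
Outer input = (K'⊕opad) ∥ H(inner) → 128 + 64 = 192 bytes.

192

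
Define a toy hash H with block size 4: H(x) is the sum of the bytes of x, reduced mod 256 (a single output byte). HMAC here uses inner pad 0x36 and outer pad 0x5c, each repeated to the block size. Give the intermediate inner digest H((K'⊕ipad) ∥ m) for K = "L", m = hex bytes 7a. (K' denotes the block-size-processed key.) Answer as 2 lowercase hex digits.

96

Key "L" = 4c is 1 byte ≤ B = 4; zero-pad to 4 bytes: K' = 4c 00 00 00.
K' ⊕ ipad = 7a 36 36 36.
Inner input = 7a 36 36 36 ∥ 7a.
Inner hash: sum = 122+54+54+54+122 = 406; mod 256 = 150 → 96.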